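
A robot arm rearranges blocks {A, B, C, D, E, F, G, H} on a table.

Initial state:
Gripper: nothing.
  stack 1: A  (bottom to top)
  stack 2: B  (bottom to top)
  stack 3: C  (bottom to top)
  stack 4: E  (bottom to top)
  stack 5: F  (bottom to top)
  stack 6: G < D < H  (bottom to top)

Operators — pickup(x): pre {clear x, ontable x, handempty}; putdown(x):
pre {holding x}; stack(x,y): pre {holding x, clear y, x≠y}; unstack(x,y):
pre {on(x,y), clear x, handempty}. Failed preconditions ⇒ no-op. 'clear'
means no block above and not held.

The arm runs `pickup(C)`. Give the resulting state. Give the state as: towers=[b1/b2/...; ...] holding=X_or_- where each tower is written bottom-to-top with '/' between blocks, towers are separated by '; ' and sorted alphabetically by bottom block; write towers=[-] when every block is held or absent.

before: towers=[A; B; C; E; F; G/D/H] holding=-
pre[pickup(C)]: clear(C) yes, ontable(C) yes, handempty yes
all met → apply pickup(C)
after:  towers=[A; B; E; F; G/D/H] holding=C

towers=[A; B; E; F; G/D/H] holding=C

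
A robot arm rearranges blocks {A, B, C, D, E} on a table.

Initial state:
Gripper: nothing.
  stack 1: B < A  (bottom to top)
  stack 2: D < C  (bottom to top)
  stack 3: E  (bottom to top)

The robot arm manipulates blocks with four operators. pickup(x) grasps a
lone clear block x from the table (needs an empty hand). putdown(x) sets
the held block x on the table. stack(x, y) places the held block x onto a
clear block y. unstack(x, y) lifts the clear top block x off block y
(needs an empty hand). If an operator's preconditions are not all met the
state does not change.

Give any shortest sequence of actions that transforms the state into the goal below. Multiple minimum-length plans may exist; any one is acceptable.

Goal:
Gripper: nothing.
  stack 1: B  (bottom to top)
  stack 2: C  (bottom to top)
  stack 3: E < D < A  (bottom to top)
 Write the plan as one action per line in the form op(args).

step 1 (unstack(C, D)): towers=[B/A; D; E] holding=C
step 2 (putdown(C)): towers=[B/A; C; D; E] holding=-
step 3 (pickup(D)): towers=[B/A; C; E] holding=D
step 4 (stack(D, E)): towers=[B/A; C; E/D] holding=-
step 5 (unstack(A, B)): towers=[B; C; E/D] holding=A
step 6 (stack(A, D)): towers=[B; C; E/D/A] holding=-
goal check: towers=[B; C; E/D/A] holding=- — reached (length 6, optimal by BFS)

unstack(C, D)
putdown(C)
pickup(D)
stack(D, E)
unstack(A, B)
stack(A, D)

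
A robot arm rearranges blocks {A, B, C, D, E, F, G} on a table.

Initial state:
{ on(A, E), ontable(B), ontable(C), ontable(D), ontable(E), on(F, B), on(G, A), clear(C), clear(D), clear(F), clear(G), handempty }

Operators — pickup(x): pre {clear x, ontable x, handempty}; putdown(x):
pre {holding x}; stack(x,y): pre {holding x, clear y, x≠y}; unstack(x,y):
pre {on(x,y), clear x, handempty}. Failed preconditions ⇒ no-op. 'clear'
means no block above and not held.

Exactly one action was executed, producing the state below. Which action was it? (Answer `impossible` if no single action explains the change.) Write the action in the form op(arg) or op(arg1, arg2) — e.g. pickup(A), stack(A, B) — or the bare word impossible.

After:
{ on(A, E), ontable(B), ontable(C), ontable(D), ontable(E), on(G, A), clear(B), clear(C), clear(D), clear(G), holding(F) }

target: towers=[B; C; D; E/A/G] holding=F
     unstack(F, B) → towers=[B; C; D; E/A/G] holding=F  ← match
     unstack(G, A) → towers=[B/F; C; D; E/A] holding=G
         pickup(D) → towers=[B/F; C; E/A/G] holding=D
         pickup(C) → towers=[B/F; D; E/A/G] holding=C

unstack(F, B)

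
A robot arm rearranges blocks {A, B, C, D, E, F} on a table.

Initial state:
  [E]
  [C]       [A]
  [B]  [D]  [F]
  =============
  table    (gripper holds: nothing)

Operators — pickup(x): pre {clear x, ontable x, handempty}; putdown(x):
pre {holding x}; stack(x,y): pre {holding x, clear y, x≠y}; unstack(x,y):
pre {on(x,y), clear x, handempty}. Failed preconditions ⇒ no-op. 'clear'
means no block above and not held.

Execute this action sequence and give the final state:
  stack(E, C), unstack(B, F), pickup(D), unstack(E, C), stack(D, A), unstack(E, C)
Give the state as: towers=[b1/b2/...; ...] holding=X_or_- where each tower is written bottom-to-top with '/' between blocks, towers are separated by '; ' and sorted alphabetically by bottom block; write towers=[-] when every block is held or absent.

towers=[B/C; F/A/D] holding=E

step 1 (stack(E, C)) [no-op]: towers=[B/C/E; D; F/A] holding=-
step 2 (unstack(B, F)) [no-op]: towers=[B/C/E; D; F/A] holding=-
step 3 (pickup(D)): towers=[B/C/E; F/A] holding=D
step 4 (unstack(E, C)) [no-op]: towers=[B/C/E; F/A] holding=D
step 5 (stack(D, A)): towers=[B/C/E; F/A/D] holding=-
step 6 (unstack(E, C)): towers=[B/C; F/A/D] holding=E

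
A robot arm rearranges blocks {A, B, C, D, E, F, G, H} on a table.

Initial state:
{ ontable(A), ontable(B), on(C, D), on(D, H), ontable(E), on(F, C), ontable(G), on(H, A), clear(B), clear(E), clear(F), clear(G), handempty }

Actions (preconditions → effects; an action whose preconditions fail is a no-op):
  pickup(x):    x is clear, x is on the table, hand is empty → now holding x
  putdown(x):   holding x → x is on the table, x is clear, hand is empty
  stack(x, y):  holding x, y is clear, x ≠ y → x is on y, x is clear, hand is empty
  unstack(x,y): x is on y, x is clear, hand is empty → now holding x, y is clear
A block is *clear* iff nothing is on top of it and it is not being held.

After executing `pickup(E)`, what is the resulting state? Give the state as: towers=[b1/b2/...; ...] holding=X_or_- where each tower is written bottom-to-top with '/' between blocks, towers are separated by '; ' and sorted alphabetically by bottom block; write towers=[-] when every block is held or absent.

towers=[A/H/D/C/F; B; G] holding=E

before: towers=[A/H/D/C/F; B; E; G] holding=-
pre[pickup(E)]: clear(E) yes, ontable(E) yes, handempty yes
all met → apply pickup(E)
after:  towers=[A/H/D/C/F; B; G] holding=E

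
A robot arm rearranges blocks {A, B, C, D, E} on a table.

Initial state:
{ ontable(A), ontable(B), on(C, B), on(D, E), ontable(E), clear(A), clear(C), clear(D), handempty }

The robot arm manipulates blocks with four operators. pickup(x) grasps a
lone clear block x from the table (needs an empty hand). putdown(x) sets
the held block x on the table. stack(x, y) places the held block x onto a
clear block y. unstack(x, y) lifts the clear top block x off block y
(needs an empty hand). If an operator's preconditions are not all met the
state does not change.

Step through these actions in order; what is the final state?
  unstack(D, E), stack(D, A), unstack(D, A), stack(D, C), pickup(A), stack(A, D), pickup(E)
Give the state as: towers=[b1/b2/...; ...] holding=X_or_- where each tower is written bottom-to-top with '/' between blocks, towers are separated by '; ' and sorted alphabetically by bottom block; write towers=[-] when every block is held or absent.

towers=[B/C/D/A] holding=E

step 1 (unstack(D, E)): towers=[A; B/C; E] holding=D
step 2 (stack(D, A)): towers=[A/D; B/C; E] holding=-
step 3 (unstack(D, A)): towers=[A; B/C; E] holding=D
step 4 (stack(D, C)): towers=[A; B/C/D; E] holding=-
step 5 (pickup(A)): towers=[B/C/D; E] holding=A
step 6 (stack(A, D)): towers=[B/C/D/A; E] holding=-
step 7 (pickup(E)): towers=[B/C/D/A] holding=E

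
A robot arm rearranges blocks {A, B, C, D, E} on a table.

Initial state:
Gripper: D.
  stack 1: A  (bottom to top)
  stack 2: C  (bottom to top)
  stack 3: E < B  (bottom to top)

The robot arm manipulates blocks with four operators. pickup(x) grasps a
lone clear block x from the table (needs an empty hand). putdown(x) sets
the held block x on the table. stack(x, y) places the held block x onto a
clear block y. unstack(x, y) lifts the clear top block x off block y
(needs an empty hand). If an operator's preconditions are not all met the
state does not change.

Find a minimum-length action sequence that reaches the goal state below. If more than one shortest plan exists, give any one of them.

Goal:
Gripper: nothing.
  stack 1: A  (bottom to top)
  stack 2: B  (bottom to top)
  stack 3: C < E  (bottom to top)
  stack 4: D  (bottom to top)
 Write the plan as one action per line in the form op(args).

putdown(D)
unstack(B, E)
putdown(B)
pickup(E)
stack(E, C)

step 1 (putdown(D)): towers=[A; C; D; E/B] holding=-
step 2 (unstack(B, E)): towers=[A; C; D; E] holding=B
step 3 (putdown(B)): towers=[A; B; C; D; E] holding=-
step 4 (pickup(E)): towers=[A; B; C; D] holding=E
step 5 (stack(E, C)): towers=[A; B; C/E; D] holding=-
goal check: towers=[A; B; C/E; D] holding=- — reached (length 5, optimal by BFS)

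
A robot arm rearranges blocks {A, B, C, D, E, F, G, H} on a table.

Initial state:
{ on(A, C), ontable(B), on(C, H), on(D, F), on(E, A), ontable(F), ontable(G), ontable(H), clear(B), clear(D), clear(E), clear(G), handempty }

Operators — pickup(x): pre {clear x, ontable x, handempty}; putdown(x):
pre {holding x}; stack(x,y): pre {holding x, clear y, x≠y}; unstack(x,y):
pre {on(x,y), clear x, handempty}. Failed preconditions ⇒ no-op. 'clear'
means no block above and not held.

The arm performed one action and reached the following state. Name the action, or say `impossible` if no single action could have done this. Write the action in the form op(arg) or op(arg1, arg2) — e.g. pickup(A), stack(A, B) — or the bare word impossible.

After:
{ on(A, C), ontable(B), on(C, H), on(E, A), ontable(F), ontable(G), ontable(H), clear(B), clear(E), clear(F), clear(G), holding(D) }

target: towers=[B; F; G; H/C/A/E] holding=D
         pickup(G) → towers=[B; F/D; H/C/A/E] holding=G
     unstack(E, A) → towers=[B; F/D; G; H/C/A] holding=E
         pickup(B) → towers=[F/D; G; H/C/A/E] holding=B
     unstack(D, F) → towers=[B; F; G; H/C/A/E] holding=D  ← match

unstack(D, F)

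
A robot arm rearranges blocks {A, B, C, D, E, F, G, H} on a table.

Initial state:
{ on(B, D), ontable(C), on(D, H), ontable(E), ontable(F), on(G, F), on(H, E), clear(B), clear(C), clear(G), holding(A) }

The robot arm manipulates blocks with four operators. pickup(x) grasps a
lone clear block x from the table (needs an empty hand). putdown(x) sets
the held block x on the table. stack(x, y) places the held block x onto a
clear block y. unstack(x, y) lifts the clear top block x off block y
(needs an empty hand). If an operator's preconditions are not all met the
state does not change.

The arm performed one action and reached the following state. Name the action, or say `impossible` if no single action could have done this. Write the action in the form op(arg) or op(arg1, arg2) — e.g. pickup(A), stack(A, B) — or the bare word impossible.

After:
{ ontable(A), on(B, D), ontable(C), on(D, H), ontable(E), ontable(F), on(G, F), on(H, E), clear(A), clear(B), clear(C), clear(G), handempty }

target: towers=[A; C; E/H/D/B; F/G] holding=-
        putdown(A) → towers=[A; C; E/H/D/B; F/G] holding=-  ← match
       stack(A, G) → towers=[C; E/H/D/B; F/G/A] holding=-
       stack(A, B) → towers=[C; E/H/D/B/A; F/G] holding=-
       stack(A, C) → towers=[C/A; E/H/D/B; F/G] holding=-

putdown(A)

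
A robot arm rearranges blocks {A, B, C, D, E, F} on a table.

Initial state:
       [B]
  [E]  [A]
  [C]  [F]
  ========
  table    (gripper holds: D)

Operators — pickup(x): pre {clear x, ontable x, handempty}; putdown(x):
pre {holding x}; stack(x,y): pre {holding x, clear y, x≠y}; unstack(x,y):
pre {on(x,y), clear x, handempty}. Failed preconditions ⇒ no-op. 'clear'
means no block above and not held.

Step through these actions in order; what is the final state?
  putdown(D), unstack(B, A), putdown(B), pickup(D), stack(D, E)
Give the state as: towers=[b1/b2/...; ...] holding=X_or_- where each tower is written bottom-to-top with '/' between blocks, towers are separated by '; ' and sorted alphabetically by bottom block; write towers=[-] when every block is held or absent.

towers=[B; C/E/D; F/A] holding=-

step 1 (putdown(D)): towers=[C/E; D; F/A/B] holding=-
step 2 (unstack(B, A)): towers=[C/E; D; F/A] holding=B
step 3 (putdown(B)): towers=[B; C/E; D; F/A] holding=-
step 4 (pickup(D)): towers=[B; C/E; F/A] holding=D
step 5 (stack(D, E)): towers=[B; C/E/D; F/A] holding=-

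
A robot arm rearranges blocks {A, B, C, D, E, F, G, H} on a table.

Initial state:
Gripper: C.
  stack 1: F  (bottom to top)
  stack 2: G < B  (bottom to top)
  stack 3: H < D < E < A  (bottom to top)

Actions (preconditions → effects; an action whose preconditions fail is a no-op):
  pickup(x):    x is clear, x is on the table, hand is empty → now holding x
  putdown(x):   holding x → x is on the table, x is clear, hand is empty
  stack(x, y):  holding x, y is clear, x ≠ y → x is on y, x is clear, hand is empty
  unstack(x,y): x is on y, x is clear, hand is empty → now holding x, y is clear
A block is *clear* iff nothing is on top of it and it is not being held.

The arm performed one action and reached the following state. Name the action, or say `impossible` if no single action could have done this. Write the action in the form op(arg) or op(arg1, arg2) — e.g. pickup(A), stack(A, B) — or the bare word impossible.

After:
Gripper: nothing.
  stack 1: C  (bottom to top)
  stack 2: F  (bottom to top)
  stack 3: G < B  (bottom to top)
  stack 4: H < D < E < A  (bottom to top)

putdown(C)

target: towers=[C; F; G/B; H/D/E/A] holding=-
        putdown(C) → towers=[C; F; G/B; H/D/E/A] holding=-  ← match
       stack(C, A) → towers=[F; G/B; H/D/E/A/C] holding=-
       stack(C, B) → towers=[F; G/B/C; H/D/E/A] holding=-
       stack(C, F) → towers=[F/C; G/B; H/D/E/A] holding=-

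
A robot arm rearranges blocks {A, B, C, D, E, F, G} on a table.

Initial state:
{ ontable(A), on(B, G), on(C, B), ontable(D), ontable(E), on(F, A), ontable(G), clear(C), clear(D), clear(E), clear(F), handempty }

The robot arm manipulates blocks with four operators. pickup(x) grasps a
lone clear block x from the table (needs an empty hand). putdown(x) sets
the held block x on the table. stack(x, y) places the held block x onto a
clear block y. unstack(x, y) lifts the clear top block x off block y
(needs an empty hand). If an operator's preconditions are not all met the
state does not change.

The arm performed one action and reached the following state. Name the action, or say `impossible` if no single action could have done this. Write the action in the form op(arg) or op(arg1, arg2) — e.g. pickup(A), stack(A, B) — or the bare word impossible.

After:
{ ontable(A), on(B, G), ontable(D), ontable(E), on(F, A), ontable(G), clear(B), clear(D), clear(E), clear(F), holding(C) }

unstack(C, B)

target: towers=[A/F; D; E; G/B] holding=C
     unstack(F, A) → towers=[A; D; E; G/B/C] holding=F
         pickup(D) → towers=[A/F; E; G/B/C] holding=D
         pickup(E) → towers=[A/F; D; G/B/C] holding=E
     unstack(C, B) → towers=[A/F; D; E; G/B] holding=C  ← match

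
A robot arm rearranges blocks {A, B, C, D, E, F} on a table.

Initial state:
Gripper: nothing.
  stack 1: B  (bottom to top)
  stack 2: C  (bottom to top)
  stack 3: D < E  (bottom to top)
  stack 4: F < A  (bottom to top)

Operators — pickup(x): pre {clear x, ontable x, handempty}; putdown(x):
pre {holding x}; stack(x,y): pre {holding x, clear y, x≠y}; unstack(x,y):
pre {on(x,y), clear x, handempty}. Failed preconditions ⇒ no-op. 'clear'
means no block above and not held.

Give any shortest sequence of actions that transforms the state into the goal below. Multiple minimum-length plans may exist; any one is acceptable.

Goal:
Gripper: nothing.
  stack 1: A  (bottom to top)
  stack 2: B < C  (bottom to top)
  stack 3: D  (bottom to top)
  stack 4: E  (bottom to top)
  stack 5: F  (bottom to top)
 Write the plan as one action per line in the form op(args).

step 1 (unstack(A, F)): towers=[B; C; D/E; F] holding=A
step 2 (putdown(A)): towers=[A; B; C; D/E; F] holding=-
step 3 (unstack(E, D)): towers=[A; B; C; D; F] holding=E
step 4 (putdown(E)): towers=[A; B; C; D; E; F] holding=-
step 5 (pickup(C)): towers=[A; B; D; E; F] holding=C
step 6 (stack(C, B)): towers=[A; B/C; D; E; F] holding=-
goal check: towers=[A; B/C; D; E; F] holding=- — reached (length 6, optimal by BFS)

unstack(A, F)
putdown(A)
unstack(E, D)
putdown(E)
pickup(C)
stack(C, B)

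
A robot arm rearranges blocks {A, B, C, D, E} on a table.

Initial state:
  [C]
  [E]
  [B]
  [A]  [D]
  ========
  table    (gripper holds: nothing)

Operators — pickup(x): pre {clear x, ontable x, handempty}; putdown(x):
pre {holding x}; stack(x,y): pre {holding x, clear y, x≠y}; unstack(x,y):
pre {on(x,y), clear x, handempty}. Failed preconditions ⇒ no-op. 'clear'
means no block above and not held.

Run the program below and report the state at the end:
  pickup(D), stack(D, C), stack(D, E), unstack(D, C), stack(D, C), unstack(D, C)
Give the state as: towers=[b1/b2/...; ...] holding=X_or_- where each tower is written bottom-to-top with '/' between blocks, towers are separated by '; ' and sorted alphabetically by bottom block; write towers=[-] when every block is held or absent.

towers=[A/B/E/C] holding=D

step 1 (pickup(D)): towers=[A/B/E/C] holding=D
step 2 (stack(D, C)): towers=[A/B/E/C/D] holding=-
step 3 (stack(D, E)) [no-op]: towers=[A/B/E/C/D] holding=-
step 4 (unstack(D, C)): towers=[A/B/E/C] holding=D
step 5 (stack(D, C)): towers=[A/B/E/C/D] holding=-
step 6 (unstack(D, C)): towers=[A/B/E/C] holding=D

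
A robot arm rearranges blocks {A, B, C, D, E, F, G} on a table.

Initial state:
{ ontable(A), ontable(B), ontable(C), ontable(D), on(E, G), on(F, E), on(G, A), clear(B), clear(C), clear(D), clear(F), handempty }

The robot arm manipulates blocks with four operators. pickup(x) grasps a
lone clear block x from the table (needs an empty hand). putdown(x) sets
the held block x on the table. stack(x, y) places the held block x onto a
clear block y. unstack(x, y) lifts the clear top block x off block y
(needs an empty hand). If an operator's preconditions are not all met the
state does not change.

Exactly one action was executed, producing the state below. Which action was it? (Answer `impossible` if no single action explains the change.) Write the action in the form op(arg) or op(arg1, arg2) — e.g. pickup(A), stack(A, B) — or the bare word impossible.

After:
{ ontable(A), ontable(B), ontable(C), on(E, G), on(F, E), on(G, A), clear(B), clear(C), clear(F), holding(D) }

pickup(D)

target: towers=[A/G/E/F; B; C] holding=D
         pickup(B) → towers=[A/G/E/F; C; D] holding=B
     unstack(F, E) → towers=[A/G/E; B; C; D] holding=F
         pickup(D) → towers=[A/G/E/F; B; C] holding=D  ← match
         pickup(C) → towers=[A/G/E/F; B; D] holding=C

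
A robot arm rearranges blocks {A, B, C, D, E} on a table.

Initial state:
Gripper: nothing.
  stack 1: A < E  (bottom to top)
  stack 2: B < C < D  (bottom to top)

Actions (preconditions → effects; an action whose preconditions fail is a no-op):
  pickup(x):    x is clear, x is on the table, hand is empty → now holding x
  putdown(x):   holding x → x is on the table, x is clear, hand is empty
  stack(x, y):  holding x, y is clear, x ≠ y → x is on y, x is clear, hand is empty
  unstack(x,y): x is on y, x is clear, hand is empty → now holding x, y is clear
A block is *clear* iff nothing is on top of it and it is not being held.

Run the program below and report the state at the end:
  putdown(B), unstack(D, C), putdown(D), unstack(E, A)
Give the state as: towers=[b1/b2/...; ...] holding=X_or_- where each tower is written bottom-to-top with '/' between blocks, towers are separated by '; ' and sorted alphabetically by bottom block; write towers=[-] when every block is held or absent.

step 1 (putdown(B)) [no-op]: towers=[A/E; B/C/D] holding=-
step 2 (unstack(D, C)): towers=[A/E; B/C] holding=D
step 3 (putdown(D)): towers=[A/E; B/C; D] holding=-
step 4 (unstack(E, A)): towers=[A; B/C; D] holding=E

towers=[A; B/C; D] holding=E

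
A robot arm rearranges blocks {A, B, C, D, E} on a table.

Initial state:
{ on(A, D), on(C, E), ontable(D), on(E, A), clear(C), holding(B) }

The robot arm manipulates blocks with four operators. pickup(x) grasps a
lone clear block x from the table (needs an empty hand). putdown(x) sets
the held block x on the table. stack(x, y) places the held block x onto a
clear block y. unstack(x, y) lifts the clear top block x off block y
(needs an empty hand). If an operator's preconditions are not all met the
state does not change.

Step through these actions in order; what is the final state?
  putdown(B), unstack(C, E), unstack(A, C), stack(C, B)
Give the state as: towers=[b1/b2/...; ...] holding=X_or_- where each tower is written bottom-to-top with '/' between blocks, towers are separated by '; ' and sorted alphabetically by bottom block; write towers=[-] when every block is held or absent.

step 1 (putdown(B)): towers=[B; D/A/E/C] holding=-
step 2 (unstack(C, E)): towers=[B; D/A/E] holding=C
step 3 (unstack(A, C)) [no-op]: towers=[B; D/A/E] holding=C
step 4 (stack(C, B)): towers=[B/C; D/A/E] holding=-

towers=[B/C; D/A/E] holding=-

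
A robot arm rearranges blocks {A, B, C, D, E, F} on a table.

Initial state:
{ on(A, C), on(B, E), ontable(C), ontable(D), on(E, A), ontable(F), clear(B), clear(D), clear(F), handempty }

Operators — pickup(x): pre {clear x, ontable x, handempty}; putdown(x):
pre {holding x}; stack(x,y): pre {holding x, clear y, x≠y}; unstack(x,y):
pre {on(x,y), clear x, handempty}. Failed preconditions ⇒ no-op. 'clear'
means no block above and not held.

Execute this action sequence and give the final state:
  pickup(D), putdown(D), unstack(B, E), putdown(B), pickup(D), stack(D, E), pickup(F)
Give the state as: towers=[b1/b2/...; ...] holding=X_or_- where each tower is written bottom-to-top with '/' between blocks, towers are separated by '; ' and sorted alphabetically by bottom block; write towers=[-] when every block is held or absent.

towers=[B; C/A/E/D] holding=F

step 1 (pickup(D)): towers=[C/A/E/B; F] holding=D
step 2 (putdown(D)): towers=[C/A/E/B; D; F] holding=-
step 3 (unstack(B, E)): towers=[C/A/E; D; F] holding=B
step 4 (putdown(B)): towers=[B; C/A/E; D; F] holding=-
step 5 (pickup(D)): towers=[B; C/A/E; F] holding=D
step 6 (stack(D, E)): towers=[B; C/A/E/D; F] holding=-
step 7 (pickup(F)): towers=[B; C/A/E/D] holding=F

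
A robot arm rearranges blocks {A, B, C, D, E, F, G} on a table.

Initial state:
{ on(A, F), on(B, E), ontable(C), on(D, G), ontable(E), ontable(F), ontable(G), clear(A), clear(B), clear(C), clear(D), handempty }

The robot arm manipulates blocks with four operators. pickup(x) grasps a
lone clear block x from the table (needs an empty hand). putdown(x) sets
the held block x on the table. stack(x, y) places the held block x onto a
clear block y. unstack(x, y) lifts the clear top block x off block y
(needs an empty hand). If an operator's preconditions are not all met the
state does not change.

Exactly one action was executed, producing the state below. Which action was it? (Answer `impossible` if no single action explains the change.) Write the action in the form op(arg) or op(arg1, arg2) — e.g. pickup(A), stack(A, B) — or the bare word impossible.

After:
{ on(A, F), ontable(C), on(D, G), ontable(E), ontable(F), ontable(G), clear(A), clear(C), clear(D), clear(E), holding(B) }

target: towers=[C; E; F/A; G/D] holding=B
     unstack(B, E) → towers=[C; E; F/A; G/D] holding=B  ← match
     unstack(D, G) → towers=[C; E/B; F/A; G] holding=D
     unstack(A, F) → towers=[C; E/B; F; G/D] holding=A
         pickup(C) → towers=[E/B; F/A; G/D] holding=C

unstack(B, E)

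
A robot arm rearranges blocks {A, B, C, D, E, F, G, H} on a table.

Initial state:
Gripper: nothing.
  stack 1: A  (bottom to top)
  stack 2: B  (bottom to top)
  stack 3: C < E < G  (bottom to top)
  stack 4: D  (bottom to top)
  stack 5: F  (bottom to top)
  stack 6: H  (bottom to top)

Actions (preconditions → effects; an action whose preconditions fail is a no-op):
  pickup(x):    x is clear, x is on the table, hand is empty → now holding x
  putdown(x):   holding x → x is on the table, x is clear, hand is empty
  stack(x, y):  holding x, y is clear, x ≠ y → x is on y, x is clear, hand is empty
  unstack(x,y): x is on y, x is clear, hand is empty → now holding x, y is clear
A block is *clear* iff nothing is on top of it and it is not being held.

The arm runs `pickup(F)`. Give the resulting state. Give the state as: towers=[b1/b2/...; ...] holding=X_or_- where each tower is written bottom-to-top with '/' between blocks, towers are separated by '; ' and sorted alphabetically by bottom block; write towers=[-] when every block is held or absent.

towers=[A; B; C/E/G; D; H] holding=F

before: towers=[A; B; C/E/G; D; F; H] holding=-
pre[pickup(F)]: clear(F) yes, ontable(F) yes, handempty yes
all met → apply pickup(F)
after:  towers=[A; B; C/E/G; D; H] holding=F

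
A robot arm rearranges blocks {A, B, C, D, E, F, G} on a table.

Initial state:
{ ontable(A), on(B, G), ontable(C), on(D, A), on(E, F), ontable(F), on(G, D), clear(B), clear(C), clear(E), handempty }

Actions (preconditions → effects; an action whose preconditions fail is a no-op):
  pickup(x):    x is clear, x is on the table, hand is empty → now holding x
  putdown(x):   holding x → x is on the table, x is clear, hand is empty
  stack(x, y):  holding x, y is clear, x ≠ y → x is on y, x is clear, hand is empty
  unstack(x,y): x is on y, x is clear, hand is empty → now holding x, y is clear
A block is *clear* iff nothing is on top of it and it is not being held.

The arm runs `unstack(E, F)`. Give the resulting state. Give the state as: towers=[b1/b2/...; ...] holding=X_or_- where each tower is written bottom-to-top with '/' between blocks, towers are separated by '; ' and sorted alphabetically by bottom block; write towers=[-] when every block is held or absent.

before: towers=[A/D/G/B; C; F/E] holding=-
pre[unstack(E, F)]: on(E,F) ok, clear(E) ok, handempty ok
all met → apply unstack(E, F)
after:  towers=[A/D/G/B; C; F] holding=E

towers=[A/D/G/B; C; F] holding=E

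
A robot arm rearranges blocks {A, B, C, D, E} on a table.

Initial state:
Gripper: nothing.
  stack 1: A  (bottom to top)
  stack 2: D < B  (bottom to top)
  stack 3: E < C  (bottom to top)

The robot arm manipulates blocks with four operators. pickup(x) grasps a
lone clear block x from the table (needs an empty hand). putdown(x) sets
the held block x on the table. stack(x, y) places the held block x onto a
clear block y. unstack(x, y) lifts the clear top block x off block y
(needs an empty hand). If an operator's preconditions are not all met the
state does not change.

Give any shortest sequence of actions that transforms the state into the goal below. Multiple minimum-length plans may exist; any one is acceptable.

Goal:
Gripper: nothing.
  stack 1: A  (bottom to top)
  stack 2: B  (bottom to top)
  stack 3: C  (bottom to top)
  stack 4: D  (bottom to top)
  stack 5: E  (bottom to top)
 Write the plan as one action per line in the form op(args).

step 1 (unstack(B, D)): towers=[A; D; E/C] holding=B
step 2 (putdown(B)): towers=[A; B; D; E/C] holding=-
step 3 (unstack(C, E)): towers=[A; B; D; E] holding=C
step 4 (putdown(C)): towers=[A; B; C; D; E] holding=-
goal check: towers=[A; B; C; D; E] holding=- — reached (length 4, optimal by BFS)

unstack(B, D)
putdown(B)
unstack(C, E)
putdown(C)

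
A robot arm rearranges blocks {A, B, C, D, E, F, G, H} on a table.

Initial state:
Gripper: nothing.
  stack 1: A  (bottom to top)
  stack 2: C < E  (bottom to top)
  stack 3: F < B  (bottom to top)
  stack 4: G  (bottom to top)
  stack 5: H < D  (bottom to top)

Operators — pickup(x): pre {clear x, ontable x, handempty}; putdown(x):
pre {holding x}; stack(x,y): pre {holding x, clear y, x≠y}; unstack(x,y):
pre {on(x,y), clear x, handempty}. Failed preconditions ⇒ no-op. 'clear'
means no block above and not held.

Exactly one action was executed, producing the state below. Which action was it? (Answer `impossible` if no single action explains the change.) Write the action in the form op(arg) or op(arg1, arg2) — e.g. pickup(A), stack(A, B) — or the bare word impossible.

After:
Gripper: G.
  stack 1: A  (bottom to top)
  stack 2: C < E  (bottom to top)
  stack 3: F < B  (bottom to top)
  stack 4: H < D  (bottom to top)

target: towers=[A; C/E; F/B; H/D] holding=G
         pickup(G) → towers=[A; C/E; F/B; H/D] holding=G  ← match
         pickup(A) → towers=[C/E; F/B; G; H/D] holding=A
     unstack(E, C) → towers=[A; C; F/B; G; H/D] holding=E
     unstack(B, F) → towers=[A; C/E; F; G; H/D] holding=B
     unstack(D, H) → towers=[A; C/E; F/B; G; H] holding=D

pickup(G)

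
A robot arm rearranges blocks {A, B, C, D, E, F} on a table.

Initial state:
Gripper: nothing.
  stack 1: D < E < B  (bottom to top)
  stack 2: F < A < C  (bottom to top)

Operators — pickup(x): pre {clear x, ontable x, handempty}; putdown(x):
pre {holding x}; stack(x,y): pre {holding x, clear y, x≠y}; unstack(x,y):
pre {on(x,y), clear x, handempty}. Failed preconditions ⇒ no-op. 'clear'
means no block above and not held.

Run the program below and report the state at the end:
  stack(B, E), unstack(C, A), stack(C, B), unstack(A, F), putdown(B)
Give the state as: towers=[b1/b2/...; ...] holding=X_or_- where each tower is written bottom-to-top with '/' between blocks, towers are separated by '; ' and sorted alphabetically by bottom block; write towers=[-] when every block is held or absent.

towers=[D/E/B/C; F] holding=A

step 1 (stack(B, E)) [no-op]: towers=[D/E/B; F/A/C] holding=-
step 2 (unstack(C, A)): towers=[D/E/B; F/A] holding=C
step 3 (stack(C, B)): towers=[D/E/B/C; F/A] holding=-
step 4 (unstack(A, F)): towers=[D/E/B/C; F] holding=A
step 5 (putdown(B)) [no-op]: towers=[D/E/B/C; F] holding=A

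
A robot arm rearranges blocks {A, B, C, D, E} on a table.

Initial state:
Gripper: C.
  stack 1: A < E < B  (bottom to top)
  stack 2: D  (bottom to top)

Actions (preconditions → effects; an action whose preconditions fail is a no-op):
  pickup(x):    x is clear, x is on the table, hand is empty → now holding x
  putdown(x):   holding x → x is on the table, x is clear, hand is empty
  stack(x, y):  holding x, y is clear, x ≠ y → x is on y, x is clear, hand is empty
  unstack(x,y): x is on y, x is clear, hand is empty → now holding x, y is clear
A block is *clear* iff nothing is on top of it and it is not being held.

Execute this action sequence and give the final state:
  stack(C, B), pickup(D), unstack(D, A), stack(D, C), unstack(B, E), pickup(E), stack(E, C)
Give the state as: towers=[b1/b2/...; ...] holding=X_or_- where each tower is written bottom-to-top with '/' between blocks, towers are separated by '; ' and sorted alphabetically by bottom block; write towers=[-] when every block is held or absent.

step 1 (stack(C, B)): towers=[A/E/B/C; D] holding=-
step 2 (pickup(D)): towers=[A/E/B/C] holding=D
step 3 (unstack(D, A)) [no-op]: towers=[A/E/B/C] holding=D
step 4 (stack(D, C)): towers=[A/E/B/C/D] holding=-
step 5 (unstack(B, E)) [no-op]: towers=[A/E/B/C/D] holding=-
step 6 (pickup(E)) [no-op]: towers=[A/E/B/C/D] holding=-
step 7 (stack(E, C)) [no-op]: towers=[A/E/B/C/D] holding=-

towers=[A/E/B/C/D] holding=-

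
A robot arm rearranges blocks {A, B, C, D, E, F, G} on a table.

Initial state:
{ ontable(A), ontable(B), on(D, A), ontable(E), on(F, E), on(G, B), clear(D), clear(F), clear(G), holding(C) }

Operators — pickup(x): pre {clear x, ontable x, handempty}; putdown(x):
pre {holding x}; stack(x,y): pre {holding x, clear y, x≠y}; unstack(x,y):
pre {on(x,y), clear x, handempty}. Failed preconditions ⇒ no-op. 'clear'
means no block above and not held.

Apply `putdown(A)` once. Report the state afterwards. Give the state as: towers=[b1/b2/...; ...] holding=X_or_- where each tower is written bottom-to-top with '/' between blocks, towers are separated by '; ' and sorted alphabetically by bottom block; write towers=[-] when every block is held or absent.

towers=[A/D; B/G; E/F] holding=C

before: towers=[A/D; B/G; E/F] holding=C
pre[putdown(A)]: holding(A) no
holding(A) unmet → putdown(A) is a no-op
after:  towers=[A/D; B/G; E/F] holding=C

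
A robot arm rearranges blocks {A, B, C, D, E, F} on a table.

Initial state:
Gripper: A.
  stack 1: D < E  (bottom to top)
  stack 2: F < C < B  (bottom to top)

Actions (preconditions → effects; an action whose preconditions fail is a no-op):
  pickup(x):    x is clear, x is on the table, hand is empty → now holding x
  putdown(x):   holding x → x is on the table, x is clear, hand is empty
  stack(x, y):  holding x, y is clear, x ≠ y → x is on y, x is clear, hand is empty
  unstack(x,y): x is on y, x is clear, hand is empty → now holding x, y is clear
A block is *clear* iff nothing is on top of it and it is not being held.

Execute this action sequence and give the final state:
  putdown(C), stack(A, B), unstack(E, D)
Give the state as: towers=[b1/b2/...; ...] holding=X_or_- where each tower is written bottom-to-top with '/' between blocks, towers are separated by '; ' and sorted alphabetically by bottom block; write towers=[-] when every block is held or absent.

towers=[D; F/C/B/A] holding=E

step 1 (putdown(C)) [no-op]: towers=[D/E; F/C/B] holding=A
step 2 (stack(A, B)): towers=[D/E; F/C/B/A] holding=-
step 3 (unstack(E, D)): towers=[D; F/C/B/A] holding=E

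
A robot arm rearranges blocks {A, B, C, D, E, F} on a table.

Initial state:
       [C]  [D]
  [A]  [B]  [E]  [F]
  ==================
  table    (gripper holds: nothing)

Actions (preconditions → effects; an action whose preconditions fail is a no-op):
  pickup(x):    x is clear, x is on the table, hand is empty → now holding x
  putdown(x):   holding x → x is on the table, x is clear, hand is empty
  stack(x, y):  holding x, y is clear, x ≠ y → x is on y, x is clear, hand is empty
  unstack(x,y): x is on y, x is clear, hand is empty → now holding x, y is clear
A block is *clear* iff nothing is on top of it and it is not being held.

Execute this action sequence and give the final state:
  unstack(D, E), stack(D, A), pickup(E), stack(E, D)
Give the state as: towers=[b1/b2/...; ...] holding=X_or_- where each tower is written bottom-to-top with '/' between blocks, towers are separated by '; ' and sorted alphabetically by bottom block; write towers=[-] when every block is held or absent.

step 1 (unstack(D, E)): towers=[A; B/C; E; F] holding=D
step 2 (stack(D, A)): towers=[A/D; B/C; E; F] holding=-
step 3 (pickup(E)): towers=[A/D; B/C; F] holding=E
step 4 (stack(E, D)): towers=[A/D/E; B/C; F] holding=-

towers=[A/D/E; B/C; F] holding=-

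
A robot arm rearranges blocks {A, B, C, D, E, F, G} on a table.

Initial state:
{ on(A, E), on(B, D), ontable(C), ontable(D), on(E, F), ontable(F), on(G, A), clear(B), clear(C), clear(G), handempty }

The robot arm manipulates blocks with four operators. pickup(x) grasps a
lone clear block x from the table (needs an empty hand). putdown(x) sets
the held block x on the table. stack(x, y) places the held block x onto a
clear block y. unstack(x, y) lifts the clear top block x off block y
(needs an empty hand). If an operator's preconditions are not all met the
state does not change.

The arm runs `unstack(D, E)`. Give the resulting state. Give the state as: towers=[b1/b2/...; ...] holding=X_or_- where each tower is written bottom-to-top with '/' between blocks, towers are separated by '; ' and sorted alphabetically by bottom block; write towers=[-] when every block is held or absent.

towers=[C; D/B; F/E/A/G] holding=-

before: towers=[C; D/B; F/E/A/G] holding=-
pre[unstack(D, E)]: on(D,E) no, clear(D) no, handempty yes
on(D,E), clear(D) unmet → unstack(D, E) is a no-op
after:  towers=[C; D/B; F/E/A/G] holding=-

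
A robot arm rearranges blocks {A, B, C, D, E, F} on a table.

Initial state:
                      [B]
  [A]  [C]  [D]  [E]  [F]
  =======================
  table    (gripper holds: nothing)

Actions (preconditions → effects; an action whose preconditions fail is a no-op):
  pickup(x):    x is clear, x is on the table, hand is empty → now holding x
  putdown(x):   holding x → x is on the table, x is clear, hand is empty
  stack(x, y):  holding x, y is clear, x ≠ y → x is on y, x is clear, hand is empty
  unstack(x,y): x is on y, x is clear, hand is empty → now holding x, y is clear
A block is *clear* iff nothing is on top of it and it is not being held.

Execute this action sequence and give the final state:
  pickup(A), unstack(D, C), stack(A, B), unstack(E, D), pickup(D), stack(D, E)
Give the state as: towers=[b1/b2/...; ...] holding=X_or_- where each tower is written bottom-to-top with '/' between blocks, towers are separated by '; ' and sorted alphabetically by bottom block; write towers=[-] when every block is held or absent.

towers=[C; E/D; F/B/A] holding=-

step 1 (pickup(A)): towers=[C; D; E; F/B] holding=A
step 2 (unstack(D, C)) [no-op]: towers=[C; D; E; F/B] holding=A
step 3 (stack(A, B)): towers=[C; D; E; F/B/A] holding=-
step 4 (unstack(E, D)) [no-op]: towers=[C; D; E; F/B/A] holding=-
step 5 (pickup(D)): towers=[C; E; F/B/A] holding=D
step 6 (stack(D, E)): towers=[C; E/D; F/B/A] holding=-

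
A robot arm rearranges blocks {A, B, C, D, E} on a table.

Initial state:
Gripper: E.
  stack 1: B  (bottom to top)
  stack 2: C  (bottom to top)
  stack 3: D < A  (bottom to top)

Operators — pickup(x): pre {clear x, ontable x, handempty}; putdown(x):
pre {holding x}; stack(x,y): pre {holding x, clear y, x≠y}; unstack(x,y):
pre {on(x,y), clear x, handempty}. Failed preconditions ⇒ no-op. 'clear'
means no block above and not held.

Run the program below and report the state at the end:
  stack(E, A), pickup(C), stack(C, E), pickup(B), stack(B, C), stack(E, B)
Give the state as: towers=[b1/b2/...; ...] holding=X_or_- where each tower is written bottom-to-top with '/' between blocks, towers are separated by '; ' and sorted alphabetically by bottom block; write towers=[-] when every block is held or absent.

towers=[D/A/E/C/B] holding=-

step 1 (stack(E, A)): towers=[B; C; D/A/E] holding=-
step 2 (pickup(C)): towers=[B; D/A/E] holding=C
step 3 (stack(C, E)): towers=[B; D/A/E/C] holding=-
step 4 (pickup(B)): towers=[D/A/E/C] holding=B
step 5 (stack(B, C)): towers=[D/A/E/C/B] holding=-
step 6 (stack(E, B)) [no-op]: towers=[D/A/E/C/B] holding=-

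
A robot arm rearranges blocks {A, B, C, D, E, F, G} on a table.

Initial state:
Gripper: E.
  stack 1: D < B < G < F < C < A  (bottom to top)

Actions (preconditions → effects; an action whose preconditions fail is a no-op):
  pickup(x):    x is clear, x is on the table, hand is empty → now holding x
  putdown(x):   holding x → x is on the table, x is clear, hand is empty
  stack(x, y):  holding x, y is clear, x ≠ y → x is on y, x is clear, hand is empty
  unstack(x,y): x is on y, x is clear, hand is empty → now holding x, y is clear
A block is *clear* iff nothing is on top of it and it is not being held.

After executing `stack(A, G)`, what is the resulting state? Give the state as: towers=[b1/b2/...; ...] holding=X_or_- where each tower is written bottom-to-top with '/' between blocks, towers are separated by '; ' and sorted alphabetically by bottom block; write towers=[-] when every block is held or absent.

towers=[D/B/G/F/C/A] holding=E

before: towers=[D/B/G/F/C/A] holding=E
pre[stack(A, G)]: holding(A) ✗, clear(G) ✗, A≠G ✓
holding(A), clear(G) unmet → stack(A, G) is a no-op
after:  towers=[D/B/G/F/C/A] holding=E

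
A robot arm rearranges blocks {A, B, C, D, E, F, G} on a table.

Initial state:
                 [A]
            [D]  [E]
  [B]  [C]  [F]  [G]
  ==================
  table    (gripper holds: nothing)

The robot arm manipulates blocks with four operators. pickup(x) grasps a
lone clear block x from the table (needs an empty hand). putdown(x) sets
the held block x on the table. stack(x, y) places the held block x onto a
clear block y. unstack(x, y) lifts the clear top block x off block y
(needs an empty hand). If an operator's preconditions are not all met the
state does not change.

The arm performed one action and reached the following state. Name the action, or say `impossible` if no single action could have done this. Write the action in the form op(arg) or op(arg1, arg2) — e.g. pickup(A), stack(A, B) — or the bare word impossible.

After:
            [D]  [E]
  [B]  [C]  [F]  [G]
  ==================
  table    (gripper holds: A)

unstack(A, E)

target: towers=[B; C; F/D; G/E] holding=A
         pickup(B) → towers=[C; F/D; G/E/A] holding=B
     unstack(D, F) → towers=[B; C; F; G/E/A] holding=D
     unstack(A, E) → towers=[B; C; F/D; G/E] holding=A  ← match
         pickup(C) → towers=[B; F/D; G/E/A] holding=C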